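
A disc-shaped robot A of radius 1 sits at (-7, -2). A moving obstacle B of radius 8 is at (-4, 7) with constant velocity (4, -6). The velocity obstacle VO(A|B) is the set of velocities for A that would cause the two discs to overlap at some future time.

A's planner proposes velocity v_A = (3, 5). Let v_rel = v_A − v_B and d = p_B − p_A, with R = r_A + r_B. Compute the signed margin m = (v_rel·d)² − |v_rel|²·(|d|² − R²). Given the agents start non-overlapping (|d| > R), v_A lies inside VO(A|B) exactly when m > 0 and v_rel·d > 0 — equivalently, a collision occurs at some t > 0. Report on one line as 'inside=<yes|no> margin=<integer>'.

d = (3, 9),  |d|² = 90;  R = 1+8 = 9,  c = 90−9² = 9
v_rel = (-1, 11),  |v_rel|² = 122;  v_rel·d = (-1)·(3) + (11)·(9) = 96
122·t² − 192·t + 9 = 0  ⇒  m = 96² − 122·9 = 8118
m = 8118 > 0,  v_rel·d = 96 > 0  ⇒  inside

inside=yes margin=8118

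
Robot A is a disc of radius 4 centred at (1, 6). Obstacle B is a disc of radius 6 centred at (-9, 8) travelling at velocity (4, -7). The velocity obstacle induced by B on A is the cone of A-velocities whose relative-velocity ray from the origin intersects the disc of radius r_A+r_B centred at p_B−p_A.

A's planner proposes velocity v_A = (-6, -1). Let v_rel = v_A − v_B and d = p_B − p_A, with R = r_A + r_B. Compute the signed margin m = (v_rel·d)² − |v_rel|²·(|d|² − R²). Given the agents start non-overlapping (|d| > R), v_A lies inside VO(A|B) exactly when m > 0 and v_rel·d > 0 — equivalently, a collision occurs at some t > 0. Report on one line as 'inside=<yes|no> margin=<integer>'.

d = (-10, 2),  |d|² = 104;  R = 4+6 = 10,  c = 104−10² = 4
v_rel = (-10, 6),  |v_rel|² = 136;  v_rel·d = (-10)·(-10) + (6)·(2) = 112
136·t² − 224·t + 4 = 0  ⇒  m = 112² − 136·4 = 12000
m = 12000 > 0,  v_rel·d = 112 > 0  ⇒  inside

inside=yes margin=12000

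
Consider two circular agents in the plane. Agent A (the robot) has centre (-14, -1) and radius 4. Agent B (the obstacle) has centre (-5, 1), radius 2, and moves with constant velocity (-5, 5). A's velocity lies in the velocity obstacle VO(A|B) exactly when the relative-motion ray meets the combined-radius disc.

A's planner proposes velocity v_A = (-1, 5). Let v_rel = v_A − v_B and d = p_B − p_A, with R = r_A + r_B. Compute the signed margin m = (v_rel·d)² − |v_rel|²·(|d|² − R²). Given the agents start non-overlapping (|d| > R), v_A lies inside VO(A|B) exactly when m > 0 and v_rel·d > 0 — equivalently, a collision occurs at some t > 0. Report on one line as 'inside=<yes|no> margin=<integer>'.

d = (9, 2),  |d|² = 85;  R = 4+2 = 6,  c = 85−6² = 49
v_rel = (4, 0),  |v_rel|² = 16;  v_rel·d = (4)·(9) + (0)·(2) = 36
16·t² − 72·t + 49 = 0  ⇒  m = 36² − 16·49 = 512
m = 512 > 0,  v_rel·d = 36 > 0  ⇒  inside

inside=yes margin=512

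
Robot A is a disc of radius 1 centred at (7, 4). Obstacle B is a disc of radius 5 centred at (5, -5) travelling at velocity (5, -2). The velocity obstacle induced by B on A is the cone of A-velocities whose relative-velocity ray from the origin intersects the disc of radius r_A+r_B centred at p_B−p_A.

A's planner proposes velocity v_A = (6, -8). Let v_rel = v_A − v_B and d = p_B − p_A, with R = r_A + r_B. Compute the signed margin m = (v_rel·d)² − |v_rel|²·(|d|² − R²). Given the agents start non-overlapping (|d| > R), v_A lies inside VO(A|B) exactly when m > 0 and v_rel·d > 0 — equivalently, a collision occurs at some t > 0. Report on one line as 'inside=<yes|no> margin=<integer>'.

d = (-2, -9),  |d|² = 85;  R = 1+5 = 6,  c = 85−6² = 49
v_rel = (1, -6),  |v_rel|² = 37;  v_rel·d = (1)·(-2) + (-6)·(-9) = 52
37·t² − 104·t + 49 = 0  ⇒  m = 52² − 37·49 = 891
m = 891 > 0,  v_rel·d = 52 > 0  ⇒  inside

inside=yes margin=891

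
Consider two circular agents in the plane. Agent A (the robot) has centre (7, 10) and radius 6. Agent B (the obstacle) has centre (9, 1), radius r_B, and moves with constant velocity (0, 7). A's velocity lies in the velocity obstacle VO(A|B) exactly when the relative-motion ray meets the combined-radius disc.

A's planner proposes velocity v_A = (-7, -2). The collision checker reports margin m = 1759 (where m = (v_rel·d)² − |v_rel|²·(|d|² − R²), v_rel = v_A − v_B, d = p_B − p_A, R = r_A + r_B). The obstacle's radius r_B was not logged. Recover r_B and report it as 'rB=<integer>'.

m = 1759
d = (2, -9);  v_rel = (-7, -9),  |v_rel|² = 130
v_rel×d = (-7)·(-9) − (-9)·(2) = 81
since m = R²·130 − 81²:  R² = (6561 + 1759) / 130 = 64
R = √64 = 8  ⇒  r_B = 8 − 6 = 2

rB=2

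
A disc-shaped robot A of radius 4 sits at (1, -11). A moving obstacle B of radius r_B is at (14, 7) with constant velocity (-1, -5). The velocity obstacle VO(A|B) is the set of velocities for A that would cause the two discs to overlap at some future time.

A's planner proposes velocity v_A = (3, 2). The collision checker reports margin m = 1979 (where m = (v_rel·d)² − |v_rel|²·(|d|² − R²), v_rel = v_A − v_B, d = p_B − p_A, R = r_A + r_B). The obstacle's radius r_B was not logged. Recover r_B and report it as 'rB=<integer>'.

m = 1979
d = (13, 18);  v_rel = (4, 7),  |v_rel|² = 65
v_rel×d = (4)·(18) − (7)·(13) = -19
since m = R²·65 − (-19)²:  R² = (361 + 1979) / 65 = 36
R = √36 = 6  ⇒  r_B = 6 − 4 = 2

rB=2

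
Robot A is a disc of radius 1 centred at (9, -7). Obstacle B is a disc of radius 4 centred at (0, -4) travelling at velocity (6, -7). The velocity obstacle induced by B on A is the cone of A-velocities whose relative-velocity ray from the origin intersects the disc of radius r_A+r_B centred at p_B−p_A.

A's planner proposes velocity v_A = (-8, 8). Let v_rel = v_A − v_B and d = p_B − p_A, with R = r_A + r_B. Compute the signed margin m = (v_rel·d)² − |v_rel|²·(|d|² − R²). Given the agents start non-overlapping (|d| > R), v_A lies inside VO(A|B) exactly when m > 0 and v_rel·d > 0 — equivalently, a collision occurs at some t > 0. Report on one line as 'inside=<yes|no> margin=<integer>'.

d = (-9, 3),  |d|² = 90;  R = 1+4 = 5,  c = 90−5² = 65
v_rel = (-14, 15),  |v_rel|² = 421;  v_rel·d = (-14)·(-9) + (15)·(3) = 171
421·t² − 342·t + 65 = 0  ⇒  m = 171² − 421·65 = 1876
m = 1876 > 0,  v_rel·d = 171 > 0  ⇒  inside

inside=yes margin=1876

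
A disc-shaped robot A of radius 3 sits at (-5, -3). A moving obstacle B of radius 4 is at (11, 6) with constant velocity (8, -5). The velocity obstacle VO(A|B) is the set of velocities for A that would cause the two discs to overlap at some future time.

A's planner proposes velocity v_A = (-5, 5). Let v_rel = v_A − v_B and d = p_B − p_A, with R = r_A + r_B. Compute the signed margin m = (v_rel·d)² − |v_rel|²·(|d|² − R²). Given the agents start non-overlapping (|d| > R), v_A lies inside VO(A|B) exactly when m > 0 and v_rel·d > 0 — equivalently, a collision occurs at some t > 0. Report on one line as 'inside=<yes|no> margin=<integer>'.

d = (16, 9),  |d|² = 337;  R = 3+4 = 7,  c = 337−7² = 288
v_rel = (-13, 10),  |v_rel|² = 269;  v_rel·d = (-13)·(16) + (10)·(9) = -118
269·t² + 236·t + 288 = 0  ⇒  m = (-118)² − 269·288 = -63548
m = -63548 < 0,  v_rel·d = -118 < 0  ⇒  outside

inside=no margin=-63548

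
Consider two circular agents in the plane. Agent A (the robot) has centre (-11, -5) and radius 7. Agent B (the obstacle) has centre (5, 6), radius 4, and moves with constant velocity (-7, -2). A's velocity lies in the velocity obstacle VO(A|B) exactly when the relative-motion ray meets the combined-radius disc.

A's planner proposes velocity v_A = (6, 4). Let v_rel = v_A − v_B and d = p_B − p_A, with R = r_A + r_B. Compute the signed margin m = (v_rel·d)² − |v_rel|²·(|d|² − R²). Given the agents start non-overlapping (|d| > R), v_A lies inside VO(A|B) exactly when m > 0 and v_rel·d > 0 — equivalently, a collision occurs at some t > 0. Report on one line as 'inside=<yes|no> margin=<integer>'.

d = (16, 11),  |d|² = 377;  R = 7+4 = 11,  c = 377−11² = 256
v_rel = (13, 6),  |v_rel|² = 205;  v_rel·d = (13)·(16) + (6)·(11) = 274
205·t² − 548·t + 256 = 0  ⇒  m = 274² − 205·256 = 22596
m = 22596 > 0,  v_rel·d = 274 > 0  ⇒  inside

inside=yes margin=22596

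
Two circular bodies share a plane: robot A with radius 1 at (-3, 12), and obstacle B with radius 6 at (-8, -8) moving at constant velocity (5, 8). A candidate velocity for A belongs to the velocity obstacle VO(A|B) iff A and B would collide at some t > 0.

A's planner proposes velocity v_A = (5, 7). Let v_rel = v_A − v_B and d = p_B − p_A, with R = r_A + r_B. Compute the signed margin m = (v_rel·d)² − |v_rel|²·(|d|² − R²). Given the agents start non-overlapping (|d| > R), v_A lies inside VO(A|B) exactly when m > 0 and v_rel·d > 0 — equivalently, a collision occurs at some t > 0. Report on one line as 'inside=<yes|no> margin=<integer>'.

d = (-5, -20),  |d|² = 425;  R = 1+6 = 7,  c = 425−7² = 376
v_rel = (0, -1),  |v_rel|² = 1;  v_rel·d = (0)·(-5) + (-1)·(-20) = 20
1·t² − 40·t + 376 = 0  ⇒  m = 20² − 1·376 = 24
m = 24 > 0,  v_rel·d = 20 > 0  ⇒  inside

inside=yes margin=24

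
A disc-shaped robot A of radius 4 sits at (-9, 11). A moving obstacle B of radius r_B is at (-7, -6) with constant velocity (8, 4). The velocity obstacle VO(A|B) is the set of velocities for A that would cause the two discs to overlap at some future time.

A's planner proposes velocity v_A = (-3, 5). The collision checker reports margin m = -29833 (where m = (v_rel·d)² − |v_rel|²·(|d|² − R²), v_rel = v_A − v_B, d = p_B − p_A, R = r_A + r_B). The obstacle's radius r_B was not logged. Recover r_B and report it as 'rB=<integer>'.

m = -29833
d = (2, -17);  v_rel = (-11, 1),  |v_rel|² = 122
v_rel×d = (-11)·(-17) − (1)·(2) = 185
since m = R²·122 − 185²:  R² = (34225 + -29833) / 122 = 36
R = √36 = 6  ⇒  r_B = 6 − 4 = 2

rB=2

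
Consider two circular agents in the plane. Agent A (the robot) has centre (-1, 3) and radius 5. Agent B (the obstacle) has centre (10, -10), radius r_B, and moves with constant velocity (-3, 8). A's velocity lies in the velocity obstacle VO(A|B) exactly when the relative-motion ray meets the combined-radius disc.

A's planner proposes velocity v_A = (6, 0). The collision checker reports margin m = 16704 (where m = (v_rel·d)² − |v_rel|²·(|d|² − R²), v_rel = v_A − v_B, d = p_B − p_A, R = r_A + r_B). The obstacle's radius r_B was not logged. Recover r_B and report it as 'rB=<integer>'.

m = 16704
d = (11, -13);  v_rel = (9, -8),  |v_rel|² = 145
v_rel×d = (9)·(-13) − (-8)·(11) = -29
since m = R²·145 − (-29)²:  R² = (841 + 16704) / 145 = 121
R = √121 = 11  ⇒  r_B = 11 − 5 = 6

rB=6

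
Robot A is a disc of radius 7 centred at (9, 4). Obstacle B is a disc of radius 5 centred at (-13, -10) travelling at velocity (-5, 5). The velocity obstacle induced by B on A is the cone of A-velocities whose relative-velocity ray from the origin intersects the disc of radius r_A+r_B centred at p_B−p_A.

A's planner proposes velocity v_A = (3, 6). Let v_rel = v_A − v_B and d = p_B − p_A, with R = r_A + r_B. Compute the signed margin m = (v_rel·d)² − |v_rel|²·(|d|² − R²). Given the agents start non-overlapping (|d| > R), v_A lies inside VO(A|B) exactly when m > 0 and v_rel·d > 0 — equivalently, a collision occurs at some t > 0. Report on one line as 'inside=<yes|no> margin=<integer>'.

d = (-22, -14),  |d|² = 680;  R = 7+5 = 12,  c = 680−12² = 536
v_rel = (8, 1),  |v_rel|² = 65;  v_rel·d = (8)·(-22) + (1)·(-14) = -190
65·t² + 380·t + 536 = 0  ⇒  m = (-190)² − 65·536 = 1260
m = 1260 > 0,  v_rel·d = -190 < 0  ⇒  outside

inside=no margin=1260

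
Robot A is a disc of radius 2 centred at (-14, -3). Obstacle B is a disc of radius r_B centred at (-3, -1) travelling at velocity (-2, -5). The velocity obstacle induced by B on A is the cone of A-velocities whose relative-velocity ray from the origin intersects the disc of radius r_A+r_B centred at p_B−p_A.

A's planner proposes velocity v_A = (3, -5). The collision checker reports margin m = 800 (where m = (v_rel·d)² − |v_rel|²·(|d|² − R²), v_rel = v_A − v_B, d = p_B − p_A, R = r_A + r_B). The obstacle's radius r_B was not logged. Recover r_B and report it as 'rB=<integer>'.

m = 800
d = (11, 2);  v_rel = (5, 0),  |v_rel|² = 25
v_rel×d = (5)·(2) − (0)·(11) = 10
since m = R²·25 − 10²:  R² = (100 + 800) / 25 = 36
R = √36 = 6  ⇒  r_B = 6 − 2 = 4

rB=4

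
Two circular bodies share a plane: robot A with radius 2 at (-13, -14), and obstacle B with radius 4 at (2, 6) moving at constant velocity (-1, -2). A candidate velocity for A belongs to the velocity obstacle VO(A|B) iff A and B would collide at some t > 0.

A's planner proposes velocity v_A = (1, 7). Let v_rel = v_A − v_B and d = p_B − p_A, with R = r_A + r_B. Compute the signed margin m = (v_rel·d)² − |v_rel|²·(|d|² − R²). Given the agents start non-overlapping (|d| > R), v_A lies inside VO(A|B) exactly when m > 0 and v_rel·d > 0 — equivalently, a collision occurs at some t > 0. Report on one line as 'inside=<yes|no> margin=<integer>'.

d = (15, 20),  |d|² = 625;  R = 2+4 = 6,  c = 625−6² = 589
v_rel = (2, 9),  |v_rel|² = 85;  v_rel·d = (2)·(15) + (9)·(20) = 210
85·t² − 420·t + 589 = 0  ⇒  m = 210² − 85·589 = -5965
m = -5965 < 0,  v_rel·d = 210 > 0  ⇒  outside

inside=no margin=-5965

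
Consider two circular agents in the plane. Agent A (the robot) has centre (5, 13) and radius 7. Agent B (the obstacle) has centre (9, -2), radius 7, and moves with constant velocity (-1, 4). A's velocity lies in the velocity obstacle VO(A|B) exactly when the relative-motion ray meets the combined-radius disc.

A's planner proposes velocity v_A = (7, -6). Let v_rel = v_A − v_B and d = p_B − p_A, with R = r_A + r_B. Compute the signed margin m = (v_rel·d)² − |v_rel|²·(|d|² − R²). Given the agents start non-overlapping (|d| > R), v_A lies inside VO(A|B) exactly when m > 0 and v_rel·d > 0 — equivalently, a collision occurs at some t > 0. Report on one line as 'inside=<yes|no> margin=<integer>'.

d = (4, -15),  |d|² = 241;  R = 7+7 = 14,  c = 241−14² = 45
v_rel = (8, -10),  |v_rel|² = 164;  v_rel·d = (8)·(4) + (-10)·(-15) = 182
164·t² − 364·t + 45 = 0  ⇒  m = 182² − 164·45 = 25744
m = 25744 > 0,  v_rel·d = 182 > 0  ⇒  inside

inside=yes margin=25744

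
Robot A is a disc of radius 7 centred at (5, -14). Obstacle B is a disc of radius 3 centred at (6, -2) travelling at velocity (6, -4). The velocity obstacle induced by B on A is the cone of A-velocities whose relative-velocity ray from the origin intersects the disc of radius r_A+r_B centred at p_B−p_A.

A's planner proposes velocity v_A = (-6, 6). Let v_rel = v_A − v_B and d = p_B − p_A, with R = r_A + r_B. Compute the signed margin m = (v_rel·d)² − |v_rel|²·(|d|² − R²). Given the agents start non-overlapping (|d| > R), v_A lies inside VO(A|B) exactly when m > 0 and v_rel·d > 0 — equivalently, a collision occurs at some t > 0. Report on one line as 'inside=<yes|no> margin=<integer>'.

d = (1, 12),  |d|² = 145;  R = 7+3 = 10,  c = 145−10² = 45
v_rel = (-12, 10),  |v_rel|² = 244;  v_rel·d = (-12)·(1) + (10)·(12) = 108
244·t² − 216·t + 45 = 0  ⇒  m = 108² − 244·45 = 684
m = 684 > 0,  v_rel·d = 108 > 0  ⇒  inside

inside=yes margin=684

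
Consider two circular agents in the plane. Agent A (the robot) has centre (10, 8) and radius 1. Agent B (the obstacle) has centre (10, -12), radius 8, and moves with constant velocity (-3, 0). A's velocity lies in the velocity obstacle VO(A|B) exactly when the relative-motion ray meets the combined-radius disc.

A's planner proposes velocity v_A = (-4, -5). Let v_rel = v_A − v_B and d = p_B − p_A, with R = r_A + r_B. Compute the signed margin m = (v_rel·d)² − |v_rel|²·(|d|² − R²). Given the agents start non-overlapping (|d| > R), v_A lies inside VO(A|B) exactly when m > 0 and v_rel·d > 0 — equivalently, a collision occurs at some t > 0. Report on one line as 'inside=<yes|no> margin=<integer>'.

d = (0, -20),  |d|² = 400;  R = 1+8 = 9,  c = 400−9² = 319
v_rel = (-1, -5),  |v_rel|² = 26;  v_rel·d = (-1)·(0) + (-5)·(-20) = 100
26·t² − 200·t + 319 = 0  ⇒  m = 100² − 26·319 = 1706
m = 1706 > 0,  v_rel·d = 100 > 0  ⇒  inside

inside=yes margin=1706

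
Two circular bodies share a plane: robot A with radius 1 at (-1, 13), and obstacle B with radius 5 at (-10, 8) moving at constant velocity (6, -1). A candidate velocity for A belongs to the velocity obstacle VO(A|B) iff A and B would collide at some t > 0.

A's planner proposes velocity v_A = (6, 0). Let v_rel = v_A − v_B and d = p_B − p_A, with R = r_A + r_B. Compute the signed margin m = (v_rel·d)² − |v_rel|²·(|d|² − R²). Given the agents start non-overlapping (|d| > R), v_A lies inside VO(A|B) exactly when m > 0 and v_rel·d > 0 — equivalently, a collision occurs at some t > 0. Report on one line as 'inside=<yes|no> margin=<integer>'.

d = (-9, -5),  |d|² = 106;  R = 1+5 = 6,  c = 106−6² = 70
v_rel = (0, 1),  |v_rel|² = 1;  v_rel·d = (0)·(-9) + (1)·(-5) = -5
1·t² + 10·t + 70 = 0  ⇒  m = (-5)² − 1·70 = -45
m = -45 < 0,  v_rel·d = -5 < 0  ⇒  outside

inside=no margin=-45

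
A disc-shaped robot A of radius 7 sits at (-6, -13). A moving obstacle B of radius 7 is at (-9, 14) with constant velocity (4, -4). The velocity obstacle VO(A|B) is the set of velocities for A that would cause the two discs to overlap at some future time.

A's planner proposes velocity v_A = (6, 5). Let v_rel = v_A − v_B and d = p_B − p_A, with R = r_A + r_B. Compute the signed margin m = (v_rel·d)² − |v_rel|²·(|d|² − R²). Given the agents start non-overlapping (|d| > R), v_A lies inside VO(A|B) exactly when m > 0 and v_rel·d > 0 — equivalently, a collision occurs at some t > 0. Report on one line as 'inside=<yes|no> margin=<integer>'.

d = (-3, 27),  |d|² = 738;  R = 7+7 = 14,  c = 738−14² = 542
v_rel = (2, 9),  |v_rel|² = 85;  v_rel·d = (2)·(-3) + (9)·(27) = 237
85·t² − 474·t + 542 = 0  ⇒  m = 237² − 85·542 = 10099
m = 10099 > 0,  v_rel·d = 237 > 0  ⇒  inside

inside=yes margin=10099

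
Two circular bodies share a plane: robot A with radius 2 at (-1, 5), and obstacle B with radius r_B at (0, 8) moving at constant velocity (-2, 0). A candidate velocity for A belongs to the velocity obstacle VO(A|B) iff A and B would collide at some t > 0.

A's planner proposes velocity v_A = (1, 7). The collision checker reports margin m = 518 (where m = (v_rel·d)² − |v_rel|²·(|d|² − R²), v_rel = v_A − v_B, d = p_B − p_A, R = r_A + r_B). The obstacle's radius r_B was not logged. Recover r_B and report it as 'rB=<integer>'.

m = 518
d = (1, 3);  v_rel = (3, 7),  |v_rel|² = 58
v_rel×d = (3)·(3) − (7)·(1) = 2
since m = R²·58 − 2²:  R² = (4 + 518) / 58 = 9
R = √9 = 3  ⇒  r_B = 3 − 2 = 1

rB=1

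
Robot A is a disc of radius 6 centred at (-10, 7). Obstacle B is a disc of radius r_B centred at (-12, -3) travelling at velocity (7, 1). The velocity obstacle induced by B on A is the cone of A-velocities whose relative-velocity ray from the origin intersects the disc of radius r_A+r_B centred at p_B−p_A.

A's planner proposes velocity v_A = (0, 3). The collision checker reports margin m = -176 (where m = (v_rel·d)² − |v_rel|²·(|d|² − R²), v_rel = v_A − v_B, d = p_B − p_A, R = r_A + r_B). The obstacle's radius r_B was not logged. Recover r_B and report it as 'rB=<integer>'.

m = -176
d = (-2, -10);  v_rel = (-7, 2),  |v_rel|² = 53
v_rel×d = (-7)·(-10) − (2)·(-2) = 74
since m = R²·53 − 74²:  R² = (5476 + -176) / 53 = 100
R = √100 = 10  ⇒  r_B = 10 − 6 = 4

rB=4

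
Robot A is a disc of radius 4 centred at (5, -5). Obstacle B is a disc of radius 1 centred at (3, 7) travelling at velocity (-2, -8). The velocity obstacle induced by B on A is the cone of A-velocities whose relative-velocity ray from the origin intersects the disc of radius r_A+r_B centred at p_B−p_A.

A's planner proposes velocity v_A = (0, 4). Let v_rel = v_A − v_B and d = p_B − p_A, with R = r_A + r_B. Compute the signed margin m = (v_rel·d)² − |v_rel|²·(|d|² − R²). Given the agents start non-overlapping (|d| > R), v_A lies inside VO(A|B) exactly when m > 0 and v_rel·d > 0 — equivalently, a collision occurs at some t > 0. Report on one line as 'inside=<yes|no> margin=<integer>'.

d = (-2, 12),  |d|² = 148;  R = 4+1 = 5,  c = 148−5² = 123
v_rel = (2, 12),  |v_rel|² = 148;  v_rel·d = (2)·(-2) + (12)·(12) = 140
148·t² − 280·t + 123 = 0  ⇒  m = 140² − 148·123 = 1396
m = 1396 > 0,  v_rel·d = 140 > 0  ⇒  inside

inside=yes margin=1396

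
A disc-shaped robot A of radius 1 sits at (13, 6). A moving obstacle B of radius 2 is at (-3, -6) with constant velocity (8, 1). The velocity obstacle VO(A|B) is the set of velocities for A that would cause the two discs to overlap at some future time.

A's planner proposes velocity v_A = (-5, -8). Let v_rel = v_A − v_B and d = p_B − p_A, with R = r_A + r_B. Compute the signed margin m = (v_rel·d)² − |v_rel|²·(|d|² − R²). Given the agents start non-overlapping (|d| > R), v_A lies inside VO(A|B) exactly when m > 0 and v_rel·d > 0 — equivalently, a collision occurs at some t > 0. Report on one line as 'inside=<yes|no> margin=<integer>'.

d = (-16, -12),  |d|² = 400;  R = 1+2 = 3,  c = 400−3² = 391
v_rel = (-13, -9),  |v_rel|² = 250;  v_rel·d = (-13)·(-16) + (-9)·(-12) = 316
250·t² − 632·t + 391 = 0  ⇒  m = 316² − 250·391 = 2106
m = 2106 > 0,  v_rel·d = 316 > 0  ⇒  inside

inside=yes margin=2106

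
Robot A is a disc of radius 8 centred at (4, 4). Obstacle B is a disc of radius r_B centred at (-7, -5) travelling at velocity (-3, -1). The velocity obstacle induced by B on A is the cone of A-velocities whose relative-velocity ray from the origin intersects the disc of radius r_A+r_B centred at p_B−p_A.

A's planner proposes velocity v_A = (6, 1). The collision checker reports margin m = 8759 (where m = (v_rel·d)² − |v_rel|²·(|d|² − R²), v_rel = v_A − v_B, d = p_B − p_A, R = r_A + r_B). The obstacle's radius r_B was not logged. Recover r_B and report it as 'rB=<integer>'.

m = 8759
d = (-11, -9);  v_rel = (9, 2),  |v_rel|² = 85
v_rel×d = (9)·(-9) − (2)·(-11) = -59
since m = R²·85 − (-59)²:  R² = (3481 + 8759) / 85 = 144
R = √144 = 12  ⇒  r_B = 12 − 8 = 4

rB=4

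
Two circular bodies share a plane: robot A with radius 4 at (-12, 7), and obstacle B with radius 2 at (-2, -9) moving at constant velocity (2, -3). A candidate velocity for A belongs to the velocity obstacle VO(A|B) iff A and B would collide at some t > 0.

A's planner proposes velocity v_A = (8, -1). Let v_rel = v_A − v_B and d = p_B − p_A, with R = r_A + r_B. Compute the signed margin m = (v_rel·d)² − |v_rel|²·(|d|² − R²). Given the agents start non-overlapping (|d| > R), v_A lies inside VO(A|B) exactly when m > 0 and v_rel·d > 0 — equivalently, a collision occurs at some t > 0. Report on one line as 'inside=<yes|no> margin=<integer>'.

d = (10, -16),  |d|² = 356;  R = 4+2 = 6,  c = 356−6² = 320
v_rel = (6, 2),  |v_rel|² = 40;  v_rel·d = (6)·(10) + (2)·(-16) = 28
40·t² − 56·t + 320 = 0  ⇒  m = 28² − 40·320 = -12016
m = -12016 < 0,  v_rel·d = 28 > 0  ⇒  outside

inside=no margin=-12016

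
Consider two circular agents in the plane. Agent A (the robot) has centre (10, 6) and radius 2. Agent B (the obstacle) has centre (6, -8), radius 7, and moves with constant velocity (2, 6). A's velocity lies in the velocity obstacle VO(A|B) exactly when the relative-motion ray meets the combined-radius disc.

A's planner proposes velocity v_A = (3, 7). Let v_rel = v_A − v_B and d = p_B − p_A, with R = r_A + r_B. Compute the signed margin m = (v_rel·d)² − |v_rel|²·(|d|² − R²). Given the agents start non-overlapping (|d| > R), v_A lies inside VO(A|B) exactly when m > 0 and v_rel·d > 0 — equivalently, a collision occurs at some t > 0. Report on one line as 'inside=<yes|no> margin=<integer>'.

d = (-4, -14),  |d|² = 212;  R = 2+7 = 9,  c = 212−9² = 131
v_rel = (1, 1),  |v_rel|² = 2;  v_rel·d = (1)·(-4) + (1)·(-14) = -18
2·t² + 36·t + 131 = 0  ⇒  m = (-18)² − 2·131 = 62
m = 62 > 0,  v_rel·d = -18 < 0  ⇒  outside

inside=no margin=62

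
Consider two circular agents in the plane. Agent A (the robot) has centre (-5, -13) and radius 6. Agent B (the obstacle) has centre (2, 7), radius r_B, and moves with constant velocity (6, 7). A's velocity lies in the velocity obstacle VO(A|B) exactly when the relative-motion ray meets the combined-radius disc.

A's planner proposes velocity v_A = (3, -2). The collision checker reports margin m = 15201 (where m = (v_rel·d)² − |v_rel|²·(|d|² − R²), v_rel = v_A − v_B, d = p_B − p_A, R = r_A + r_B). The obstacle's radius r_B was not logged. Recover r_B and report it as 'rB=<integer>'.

m = 15201
d = (7, 20);  v_rel = (-3, -9),  |v_rel|² = 90
v_rel×d = (-3)·(20) − (-9)·(7) = 3
since m = R²·90 − 3²:  R² = (9 + 15201) / 90 = 169
R = √169 = 13  ⇒  r_B = 13 − 6 = 7

rB=7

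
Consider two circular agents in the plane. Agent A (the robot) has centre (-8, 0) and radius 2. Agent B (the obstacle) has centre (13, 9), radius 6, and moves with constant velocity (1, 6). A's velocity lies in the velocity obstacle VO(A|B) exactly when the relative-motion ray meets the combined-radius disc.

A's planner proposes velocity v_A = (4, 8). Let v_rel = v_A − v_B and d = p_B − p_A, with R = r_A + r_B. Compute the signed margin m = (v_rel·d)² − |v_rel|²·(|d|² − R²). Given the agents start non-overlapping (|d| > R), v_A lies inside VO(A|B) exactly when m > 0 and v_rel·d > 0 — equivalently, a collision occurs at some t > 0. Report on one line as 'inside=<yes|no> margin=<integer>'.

d = (21, 9),  |d|² = 522;  R = 2+6 = 8,  c = 522−8² = 458
v_rel = (3, 2),  |v_rel|² = 13;  v_rel·d = (3)·(21) + (2)·(9) = 81
13·t² − 162·t + 458 = 0  ⇒  m = 81² − 13·458 = 607
m = 607 > 0,  v_rel·d = 81 > 0  ⇒  inside

inside=yes margin=607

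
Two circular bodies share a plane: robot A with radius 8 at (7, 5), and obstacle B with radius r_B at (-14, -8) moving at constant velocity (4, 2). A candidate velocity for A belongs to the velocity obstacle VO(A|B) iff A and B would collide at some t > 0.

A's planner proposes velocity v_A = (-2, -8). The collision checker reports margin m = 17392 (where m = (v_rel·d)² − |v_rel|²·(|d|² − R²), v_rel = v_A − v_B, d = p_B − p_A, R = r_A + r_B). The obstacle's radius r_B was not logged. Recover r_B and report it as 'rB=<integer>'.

m = 17392
d = (-21, -13);  v_rel = (-6, -10),  |v_rel|² = 136
v_rel×d = (-6)·(-13) − (-10)·(-21) = -132
since m = R²·136 − (-132)²:  R² = (17424 + 17392) / 136 = 256
R = √256 = 16  ⇒  r_B = 16 − 8 = 8

rB=8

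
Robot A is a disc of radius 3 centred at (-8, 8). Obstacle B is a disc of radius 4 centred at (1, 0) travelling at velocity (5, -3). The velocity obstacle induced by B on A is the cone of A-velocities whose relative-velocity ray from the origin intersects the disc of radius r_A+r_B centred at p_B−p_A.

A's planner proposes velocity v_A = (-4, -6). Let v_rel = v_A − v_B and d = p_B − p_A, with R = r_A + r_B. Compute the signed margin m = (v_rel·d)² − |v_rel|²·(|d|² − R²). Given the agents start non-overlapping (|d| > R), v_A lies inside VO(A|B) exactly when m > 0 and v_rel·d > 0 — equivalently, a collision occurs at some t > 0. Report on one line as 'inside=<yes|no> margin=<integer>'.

d = (9, -8),  |d|² = 145;  R = 3+4 = 7,  c = 145−7² = 96
v_rel = (-9, -3),  |v_rel|² = 90;  v_rel·d = (-9)·(9) + (-3)·(-8) = -57
90·t² + 114·t + 96 = 0  ⇒  m = (-57)² − 90·96 = -5391
m = -5391 < 0,  v_rel·d = -57 < 0  ⇒  outside

inside=no margin=-5391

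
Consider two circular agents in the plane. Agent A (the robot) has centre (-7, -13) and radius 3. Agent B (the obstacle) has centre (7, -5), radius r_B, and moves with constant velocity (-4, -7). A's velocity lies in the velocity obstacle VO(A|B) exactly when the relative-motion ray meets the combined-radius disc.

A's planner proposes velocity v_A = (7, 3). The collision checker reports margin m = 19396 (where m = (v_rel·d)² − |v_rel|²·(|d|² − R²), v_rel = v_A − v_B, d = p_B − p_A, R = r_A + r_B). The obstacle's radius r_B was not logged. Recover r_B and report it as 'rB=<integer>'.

m = 19396
d = (14, 8);  v_rel = (11, 10),  |v_rel|² = 221
v_rel×d = (11)·(8) − (10)·(14) = -52
since m = R²·221 − (-52)²:  R² = (2704 + 19396) / 221 = 100
R = √100 = 10  ⇒  r_B = 10 − 3 = 7

rB=7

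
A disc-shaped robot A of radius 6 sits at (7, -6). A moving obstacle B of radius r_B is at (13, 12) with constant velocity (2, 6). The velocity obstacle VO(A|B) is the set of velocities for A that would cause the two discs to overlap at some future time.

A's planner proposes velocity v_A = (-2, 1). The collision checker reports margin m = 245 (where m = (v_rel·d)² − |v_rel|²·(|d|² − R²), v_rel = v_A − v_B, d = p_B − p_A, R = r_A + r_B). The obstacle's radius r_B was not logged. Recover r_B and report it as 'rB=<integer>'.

m = 245
d = (6, 18);  v_rel = (-4, -5),  |v_rel|² = 41
v_rel×d = (-4)·(18) − (-5)·(6) = -42
since m = R²·41 − (-42)²:  R² = (1764 + 245) / 41 = 49
R = √49 = 7  ⇒  r_B = 7 − 6 = 1

rB=1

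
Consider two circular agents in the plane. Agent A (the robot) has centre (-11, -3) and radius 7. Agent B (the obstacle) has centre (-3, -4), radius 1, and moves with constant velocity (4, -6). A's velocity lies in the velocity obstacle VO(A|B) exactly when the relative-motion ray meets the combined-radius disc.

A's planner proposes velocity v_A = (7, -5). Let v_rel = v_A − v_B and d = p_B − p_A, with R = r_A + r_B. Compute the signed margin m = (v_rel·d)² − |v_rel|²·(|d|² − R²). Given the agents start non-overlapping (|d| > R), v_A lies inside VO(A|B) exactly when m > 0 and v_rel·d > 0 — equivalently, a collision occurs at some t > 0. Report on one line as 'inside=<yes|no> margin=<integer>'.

d = (8, -1),  |d|² = 65;  R = 7+1 = 8,  c = 65−8² = 1
v_rel = (3, 1),  |v_rel|² = 10;  v_rel·d = (3)·(8) + (1)·(-1) = 23
10·t² − 46·t + 1 = 0  ⇒  m = 23² − 10·1 = 519
m = 519 > 0,  v_rel·d = 23 > 0  ⇒  inside

inside=yes margin=519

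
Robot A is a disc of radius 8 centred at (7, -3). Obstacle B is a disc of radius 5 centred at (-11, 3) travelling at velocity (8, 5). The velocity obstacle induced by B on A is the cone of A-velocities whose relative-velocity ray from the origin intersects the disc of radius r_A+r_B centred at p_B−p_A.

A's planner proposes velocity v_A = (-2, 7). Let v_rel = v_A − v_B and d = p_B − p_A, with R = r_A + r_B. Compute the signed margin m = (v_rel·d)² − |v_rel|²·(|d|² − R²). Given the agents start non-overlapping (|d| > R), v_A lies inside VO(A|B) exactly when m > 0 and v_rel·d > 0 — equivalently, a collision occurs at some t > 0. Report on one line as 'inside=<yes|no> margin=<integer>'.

d = (-18, 6),  |d|² = 360;  R = 8+5 = 13,  c = 360−13² = 191
v_rel = (-10, 2),  |v_rel|² = 104;  v_rel·d = (-10)·(-18) + (2)·(6) = 192
104·t² − 384·t + 191 = 0  ⇒  m = 192² − 104·191 = 17000
m = 17000 > 0,  v_rel·d = 192 > 0  ⇒  inside

inside=yes margin=17000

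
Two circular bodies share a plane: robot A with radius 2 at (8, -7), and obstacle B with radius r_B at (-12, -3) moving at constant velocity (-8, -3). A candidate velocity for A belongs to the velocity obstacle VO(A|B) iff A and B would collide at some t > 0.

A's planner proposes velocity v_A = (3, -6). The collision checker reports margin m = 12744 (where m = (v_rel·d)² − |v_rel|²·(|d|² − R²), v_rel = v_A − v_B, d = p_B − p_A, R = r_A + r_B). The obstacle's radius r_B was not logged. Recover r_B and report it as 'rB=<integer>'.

m = 12744
d = (-20, 4);  v_rel = (11, -3),  |v_rel|² = 130
v_rel×d = (11)·(4) − (-3)·(-20) = -16
since m = R²·130 − (-16)²:  R² = (256 + 12744) / 130 = 100
R = √100 = 10  ⇒  r_B = 10 − 2 = 8

rB=8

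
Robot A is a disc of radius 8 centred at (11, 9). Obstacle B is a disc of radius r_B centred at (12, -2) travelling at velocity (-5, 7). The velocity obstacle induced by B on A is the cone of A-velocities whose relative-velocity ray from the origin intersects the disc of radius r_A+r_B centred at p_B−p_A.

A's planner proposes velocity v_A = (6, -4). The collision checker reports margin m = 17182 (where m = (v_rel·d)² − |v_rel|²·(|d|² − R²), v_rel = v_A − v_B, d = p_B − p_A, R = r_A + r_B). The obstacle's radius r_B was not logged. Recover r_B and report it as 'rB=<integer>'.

m = 17182
d = (1, -11);  v_rel = (11, -11),  |v_rel|² = 242
v_rel×d = (11)·(-11) − (-11)·(1) = -110
since m = R²·242 − (-110)²:  R² = (12100 + 17182) / 242 = 121
R = √121 = 11  ⇒  r_B = 11 − 8 = 3

rB=3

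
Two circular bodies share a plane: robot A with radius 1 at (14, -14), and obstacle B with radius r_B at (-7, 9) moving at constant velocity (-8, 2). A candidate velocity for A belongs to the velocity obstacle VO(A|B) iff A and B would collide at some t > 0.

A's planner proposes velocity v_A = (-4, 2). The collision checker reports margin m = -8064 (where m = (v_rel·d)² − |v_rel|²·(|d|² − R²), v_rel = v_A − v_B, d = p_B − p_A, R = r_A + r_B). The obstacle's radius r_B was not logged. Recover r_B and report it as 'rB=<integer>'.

m = -8064
d = (-21, 23);  v_rel = (4, 0),  |v_rel|² = 16
v_rel×d = (4)·(23) − (0)·(-21) = 92
since m = R²·16 − 92²:  R² = (8464 + -8064) / 16 = 25
R = √25 = 5  ⇒  r_B = 5 − 1 = 4

rB=4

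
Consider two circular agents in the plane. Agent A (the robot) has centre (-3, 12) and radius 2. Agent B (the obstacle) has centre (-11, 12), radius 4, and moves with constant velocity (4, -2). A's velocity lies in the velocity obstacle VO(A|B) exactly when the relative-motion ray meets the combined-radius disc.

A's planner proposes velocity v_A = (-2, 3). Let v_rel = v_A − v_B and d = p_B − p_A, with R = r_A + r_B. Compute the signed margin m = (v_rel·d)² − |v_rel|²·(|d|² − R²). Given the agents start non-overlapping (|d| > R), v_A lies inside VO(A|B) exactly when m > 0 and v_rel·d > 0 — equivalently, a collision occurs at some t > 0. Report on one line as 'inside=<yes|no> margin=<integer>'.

d = (-8, 0),  |d|² = 64;  R = 2+4 = 6,  c = 64−6² = 28
v_rel = (-6, 5),  |v_rel|² = 61;  v_rel·d = (-6)·(-8) + (5)·(0) = 48
61·t² − 96·t + 28 = 0  ⇒  m = 48² − 61·28 = 596
m = 596 > 0,  v_rel·d = 48 > 0  ⇒  inside

inside=yes margin=596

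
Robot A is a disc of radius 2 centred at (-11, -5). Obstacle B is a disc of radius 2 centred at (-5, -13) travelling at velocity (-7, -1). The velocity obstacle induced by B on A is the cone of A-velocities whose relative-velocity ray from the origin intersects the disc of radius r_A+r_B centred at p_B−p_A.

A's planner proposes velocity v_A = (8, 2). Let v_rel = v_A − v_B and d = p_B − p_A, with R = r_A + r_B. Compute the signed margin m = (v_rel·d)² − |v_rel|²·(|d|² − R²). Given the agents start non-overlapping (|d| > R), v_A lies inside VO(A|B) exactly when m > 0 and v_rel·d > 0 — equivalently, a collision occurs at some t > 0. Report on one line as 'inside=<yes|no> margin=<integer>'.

d = (6, -8),  |d|² = 100;  R = 2+2 = 4,  c = 100−4² = 84
v_rel = (15, 3),  |v_rel|² = 234;  v_rel·d = (15)·(6) + (3)·(-8) = 66
234·t² − 132·t + 84 = 0  ⇒  m = 66² − 234·84 = -15300
m = -15300 < 0,  v_rel·d = 66 > 0  ⇒  outside

inside=no margin=-15300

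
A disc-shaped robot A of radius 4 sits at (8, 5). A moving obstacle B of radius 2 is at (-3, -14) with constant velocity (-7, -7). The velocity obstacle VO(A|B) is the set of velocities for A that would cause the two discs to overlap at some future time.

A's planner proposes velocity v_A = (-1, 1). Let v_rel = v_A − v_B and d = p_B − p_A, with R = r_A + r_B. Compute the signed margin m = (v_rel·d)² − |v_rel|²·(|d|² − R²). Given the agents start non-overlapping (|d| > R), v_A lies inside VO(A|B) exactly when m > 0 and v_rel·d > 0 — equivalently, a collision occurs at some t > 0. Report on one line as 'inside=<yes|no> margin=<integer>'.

d = (-11, -19),  |d|² = 482;  R = 4+2 = 6,  c = 482−6² = 446
v_rel = (6, 8),  |v_rel|² = 100;  v_rel·d = (6)·(-11) + (8)·(-19) = -218
100·t² + 436·t + 446 = 0  ⇒  m = (-218)² − 100·446 = 2924
m = 2924 > 0,  v_rel·d = -218 < 0  ⇒  outside

inside=no margin=2924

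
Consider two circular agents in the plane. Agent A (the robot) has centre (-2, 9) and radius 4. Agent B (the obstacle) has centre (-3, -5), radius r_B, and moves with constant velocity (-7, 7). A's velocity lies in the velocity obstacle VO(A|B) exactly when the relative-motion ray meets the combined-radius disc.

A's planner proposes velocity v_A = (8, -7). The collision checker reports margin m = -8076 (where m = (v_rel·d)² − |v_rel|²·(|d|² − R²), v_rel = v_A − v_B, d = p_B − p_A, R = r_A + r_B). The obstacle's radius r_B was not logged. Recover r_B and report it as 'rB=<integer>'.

m = -8076
d = (-1, -14);  v_rel = (15, -14),  |v_rel|² = 421
v_rel×d = (15)·(-14) − (-14)·(-1) = -224
since m = R²·421 − (-224)²:  R² = (50176 + -8076) / 421 = 100
R = √100 = 10  ⇒  r_B = 10 − 4 = 6

rB=6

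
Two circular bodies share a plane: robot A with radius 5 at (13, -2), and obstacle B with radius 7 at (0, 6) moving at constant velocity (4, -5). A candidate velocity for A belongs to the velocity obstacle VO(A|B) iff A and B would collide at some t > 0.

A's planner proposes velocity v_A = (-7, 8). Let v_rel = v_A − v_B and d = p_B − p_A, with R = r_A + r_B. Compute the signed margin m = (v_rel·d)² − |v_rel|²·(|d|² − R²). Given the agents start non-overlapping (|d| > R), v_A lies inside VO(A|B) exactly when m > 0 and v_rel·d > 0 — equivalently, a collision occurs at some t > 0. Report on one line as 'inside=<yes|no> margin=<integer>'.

d = (-13, 8),  |d|² = 233;  R = 5+7 = 12,  c = 233−12² = 89
v_rel = (-11, 13),  |v_rel|² = 290;  v_rel·d = (-11)·(-13) + (13)·(8) = 247
290·t² − 494·t + 89 = 0  ⇒  m = 247² − 290·89 = 35199
m = 35199 > 0,  v_rel·d = 247 > 0  ⇒  inside

inside=yes margin=35199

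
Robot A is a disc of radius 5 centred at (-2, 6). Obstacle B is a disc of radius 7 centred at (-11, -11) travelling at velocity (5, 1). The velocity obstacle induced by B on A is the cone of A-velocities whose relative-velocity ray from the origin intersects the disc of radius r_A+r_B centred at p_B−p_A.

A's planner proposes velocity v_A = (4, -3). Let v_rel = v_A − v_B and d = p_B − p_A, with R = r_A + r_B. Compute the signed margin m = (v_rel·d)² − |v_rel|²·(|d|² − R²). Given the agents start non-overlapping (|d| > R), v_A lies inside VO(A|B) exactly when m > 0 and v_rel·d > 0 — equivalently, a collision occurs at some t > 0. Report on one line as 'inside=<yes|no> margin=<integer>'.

d = (-9, -17),  |d|² = 370;  R = 5+7 = 12,  c = 370−12² = 226
v_rel = (-1, -4),  |v_rel|² = 17;  v_rel·d = (-1)·(-9) + (-4)·(-17) = 77
17·t² − 154·t + 226 = 0  ⇒  m = 77² − 17·226 = 2087
m = 2087 > 0,  v_rel·d = 77 > 0  ⇒  inside

inside=yes margin=2087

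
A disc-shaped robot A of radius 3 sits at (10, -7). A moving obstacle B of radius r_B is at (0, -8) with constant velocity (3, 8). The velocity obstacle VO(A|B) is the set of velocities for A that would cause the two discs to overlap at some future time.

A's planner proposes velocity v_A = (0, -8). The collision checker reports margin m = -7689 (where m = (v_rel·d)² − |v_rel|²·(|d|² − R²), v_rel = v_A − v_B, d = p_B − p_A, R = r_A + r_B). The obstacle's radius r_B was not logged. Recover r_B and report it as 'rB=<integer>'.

m = -7689
d = (-10, -1);  v_rel = (-3, -16),  |v_rel|² = 265
v_rel×d = (-3)·(-1) − (-16)·(-10) = -157
since m = R²·265 − (-157)²:  R² = (24649 + -7689) / 265 = 64
R = √64 = 8  ⇒  r_B = 8 − 3 = 5

rB=5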